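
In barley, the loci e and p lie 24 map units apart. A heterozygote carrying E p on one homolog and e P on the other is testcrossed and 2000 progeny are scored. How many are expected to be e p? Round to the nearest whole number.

240

A map distance of 24 map units corresponds to a recombination frequency of 0.240.
The F1 is E p / e P, so e p is a recombinant gamete class with expected frequency r/2 = 0.240/2 = 0.1200.
Expected number = 0.1200 × 2000 = 240.00 ≈ 240.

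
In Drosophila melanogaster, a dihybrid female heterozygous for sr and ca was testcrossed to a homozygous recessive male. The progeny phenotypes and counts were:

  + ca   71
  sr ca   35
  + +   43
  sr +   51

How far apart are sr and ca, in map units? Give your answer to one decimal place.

39.0 map units

The two most frequent classes, + ca (71) and sr + (51), are the parental types, so the F1 was + ca / sr +.
The recombinant classes are + + and sr ca: 43 + 35 = 78.
Recombination frequency = 78/200 = 0.3900 ≈ 39.0%, i.e. 39.0 map units.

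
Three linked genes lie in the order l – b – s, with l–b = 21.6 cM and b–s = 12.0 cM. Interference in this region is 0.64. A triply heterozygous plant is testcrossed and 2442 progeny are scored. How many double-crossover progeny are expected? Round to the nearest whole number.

Map distances give recombination frequencies of 0.216 and 0.120 for the two intervals.
With interference 0.64 (so coincidence = 0.36), expected double-crossover frequency = 0.216 × 0.120 × 0.36 = 0.00933.
Expected number = 0.00933 × 2442 = 22.79 ≈ 23.

23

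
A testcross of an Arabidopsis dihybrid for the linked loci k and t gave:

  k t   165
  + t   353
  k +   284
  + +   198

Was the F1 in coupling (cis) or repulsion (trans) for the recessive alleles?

trans

The two most frequent classes are + t (353) and k + (284); these are the parental (non-recombinant) types.
So the F1 carried + t on one chromosome and k + on the other — the recessive alleles are on opposite chromosomes (trans / repulsion).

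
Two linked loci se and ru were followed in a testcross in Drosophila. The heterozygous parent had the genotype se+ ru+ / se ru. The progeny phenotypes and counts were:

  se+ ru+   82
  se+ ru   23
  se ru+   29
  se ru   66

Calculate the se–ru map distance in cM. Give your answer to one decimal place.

The recombinant classes are se+ ru and se ru+: 23 + 29 = 52.
Recombination frequency = 52/200 = 0.2600 ≈ 26.0%, i.e. 26.0 cM.

26.0 cM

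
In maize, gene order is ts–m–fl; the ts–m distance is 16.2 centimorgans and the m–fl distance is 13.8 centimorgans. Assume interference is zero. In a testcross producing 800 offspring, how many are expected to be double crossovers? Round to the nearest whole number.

18

Map distances give recombination frequencies of 0.162 and 0.138 for the two intervals.
With no interference, expected double-crossover frequency = 0.162 × 0.138 = 0.02236.
Expected number = 0.02236 × 800 = 17.88 ≈ 18.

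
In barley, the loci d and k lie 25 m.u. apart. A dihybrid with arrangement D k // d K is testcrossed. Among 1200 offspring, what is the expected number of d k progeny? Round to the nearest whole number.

A map distance of 25 m.u. corresponds to a recombination frequency of 0.250.
The F1 is D k / d K, so d k is a recombinant gamete class with expected frequency r/2 = 0.250/2 = 0.1250.
Expected number = 0.1250 × 1200 = 150.00 ≈ 150.

150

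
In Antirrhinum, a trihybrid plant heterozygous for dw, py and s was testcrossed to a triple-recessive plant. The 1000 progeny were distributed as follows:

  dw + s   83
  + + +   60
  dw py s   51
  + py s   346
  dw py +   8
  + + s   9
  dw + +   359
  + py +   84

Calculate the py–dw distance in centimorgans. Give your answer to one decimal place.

The two most frequent reciprocal classes, dw + + and + py s, are the parental types, so the F1 was dw + + / + py s.
The two rarest classes, dw py + and + + s, are the double crossovers. Comparing them with the parentals, only the py allele has switched, so py is the middle locus and the order is s – py – dw.
Crossovers in the py–dw interval produce the single-crossover classes + + + and dw py s (60 + 51 = 111) plus the double crossovers (17).
RF(py–dw) = (111 + 17) / 1000 = 128/1000 = 0.1280 → 12.8 centimorgans.

12.8 centimorgans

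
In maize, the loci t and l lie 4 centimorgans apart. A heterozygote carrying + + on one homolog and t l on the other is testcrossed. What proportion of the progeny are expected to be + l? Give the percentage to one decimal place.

2.0%

A map distance of 4 centimorgans corresponds to a recombination frequency of 0.040.
The F1 is + + / t l, so + l is a recombinant gamete class with expected frequency r/2 = 0.040/2 = 0.0200.
That is 0.0200 = 2.0% of the progeny.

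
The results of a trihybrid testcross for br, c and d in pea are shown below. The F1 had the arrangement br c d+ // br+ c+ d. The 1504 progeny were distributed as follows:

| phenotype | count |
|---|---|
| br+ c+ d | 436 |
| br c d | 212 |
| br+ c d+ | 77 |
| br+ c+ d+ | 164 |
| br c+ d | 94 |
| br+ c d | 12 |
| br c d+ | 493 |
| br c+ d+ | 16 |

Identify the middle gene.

The two rarest classes, br c+ d+ and br+ c d, are the double crossovers. Comparing them with the parentals, only the c allele has switched, so c is the middle locus and the order is br – c – d.

c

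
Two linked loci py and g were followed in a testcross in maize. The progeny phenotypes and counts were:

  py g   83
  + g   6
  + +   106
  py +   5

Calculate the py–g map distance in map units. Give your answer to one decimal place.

5.5 map units

The two most frequent classes, + + (106) and py g (83), are the parental types, so the F1 was + + / py g.
The recombinant classes are + g and py +: 6 + 5 = 11.
Recombination frequency = 11/200 = 0.0550 ≈ 5.5%, i.e. 5.5 map units.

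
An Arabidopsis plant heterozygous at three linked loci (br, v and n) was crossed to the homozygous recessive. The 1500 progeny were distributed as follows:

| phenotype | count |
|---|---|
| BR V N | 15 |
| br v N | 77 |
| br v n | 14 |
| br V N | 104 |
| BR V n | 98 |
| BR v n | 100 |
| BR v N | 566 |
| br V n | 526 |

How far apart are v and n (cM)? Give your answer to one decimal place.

The two most frequent reciprocal classes, BR v N and br V n, are the parental types, so the F1 was BR v N / br V n.
The two rarest classes, BR V N and br v n, are the double crossovers. Comparing them with the parentals, only the v allele has switched, so v is the middle locus and the order is br – v – n.
Crossovers in the v–n interval produce the single-crossover classes BR v n and br V N (100 + 104 = 204) plus the double crossovers (29).
RF(v–n) = (204 + 29) / 1500 = 233/1500 = 0.1553 → 15.5 cM.

15.5 cM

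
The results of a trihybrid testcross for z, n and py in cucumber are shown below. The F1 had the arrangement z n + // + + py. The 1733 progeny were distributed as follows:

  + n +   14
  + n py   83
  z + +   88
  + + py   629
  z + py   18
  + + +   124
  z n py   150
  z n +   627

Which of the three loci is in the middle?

The two rarest classes, + n + and z + py, are the double crossovers. Comparing them with the parentals, only the z allele has switched, so z is the middle locus and the order is py – z – n.

z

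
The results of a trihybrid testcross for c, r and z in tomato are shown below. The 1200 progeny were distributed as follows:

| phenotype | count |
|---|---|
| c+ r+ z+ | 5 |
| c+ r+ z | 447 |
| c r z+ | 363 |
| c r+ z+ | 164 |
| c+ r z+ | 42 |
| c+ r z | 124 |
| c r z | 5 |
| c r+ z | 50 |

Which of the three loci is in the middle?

z

The two most frequent reciprocal classes, c r z+ and c+ r+ z, are the parental types, so the F1 was c r z+ / c+ r+ z.
The two rarest classes, c r z and c+ r+ z+, are the double crossovers. Comparing them with the parentals, only the z allele has switched, so z is the middle locus and the order is c – z – r.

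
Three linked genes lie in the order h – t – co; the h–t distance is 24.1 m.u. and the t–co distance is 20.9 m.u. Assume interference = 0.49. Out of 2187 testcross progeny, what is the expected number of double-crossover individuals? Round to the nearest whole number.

56

Map distances give recombination frequencies of 0.241 and 0.209 for the two intervals.
With interference 0.49 (so coincidence = 0.51), expected double-crossover frequency = 0.241 × 0.209 × 0.51 = 0.02569.
Expected number = 0.02569 × 2187 = 56.18 ≈ 56.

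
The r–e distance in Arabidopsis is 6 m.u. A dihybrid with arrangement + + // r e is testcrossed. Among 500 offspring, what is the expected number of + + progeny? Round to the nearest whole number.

235

A map distance of 6 m.u. corresponds to a recombination frequency of 0.060.
The F1 is + + / r e, so + + is a parental gamete class with expected frequency (1 − r)/2 = 0.940/2 = 0.4700.
Expected number = 0.4700 × 500 = 235.00 ≈ 235.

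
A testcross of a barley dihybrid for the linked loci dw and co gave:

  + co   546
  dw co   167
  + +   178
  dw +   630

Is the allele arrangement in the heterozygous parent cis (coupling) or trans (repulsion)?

trans

The two most frequent classes are + co (546) and dw + (630); these are the parental (non-recombinant) types.
So the F1 carried + co on one chromosome and dw + on the other — the recessive alleles are on opposite chromosomes (trans / repulsion).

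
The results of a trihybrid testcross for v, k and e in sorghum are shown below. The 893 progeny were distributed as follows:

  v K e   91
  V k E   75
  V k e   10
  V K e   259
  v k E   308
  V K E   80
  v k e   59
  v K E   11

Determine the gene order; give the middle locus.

The two most frequent reciprocal classes, v k E and V K e, are the parental types, so the F1 was v k E / V K e.
The two rarest classes, v K E and V k e, are the double crossovers. Comparing them with the parentals, only the k allele has switched, so k is the middle locus and the order is v – k – e.

k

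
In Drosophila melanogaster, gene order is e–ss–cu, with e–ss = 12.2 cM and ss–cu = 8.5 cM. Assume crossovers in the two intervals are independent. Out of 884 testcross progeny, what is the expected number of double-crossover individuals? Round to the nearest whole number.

Map distances give recombination frequencies of 0.122 and 0.085 for the two intervals.
With no interference, expected double-crossover frequency = 0.122 × 0.085 = 0.01037.
Expected number = 0.01037 × 884 = 9.17 ≈ 9.

9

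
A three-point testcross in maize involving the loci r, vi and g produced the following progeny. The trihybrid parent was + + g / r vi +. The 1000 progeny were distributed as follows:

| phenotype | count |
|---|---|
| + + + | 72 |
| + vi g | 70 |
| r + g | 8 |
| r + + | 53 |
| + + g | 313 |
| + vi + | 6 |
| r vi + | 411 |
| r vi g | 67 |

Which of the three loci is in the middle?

The two rarest classes, r + g and + vi +, are the double crossovers. Comparing them with the parentals, only the r allele has switched, so r is the middle locus and the order is vi – r – g.

r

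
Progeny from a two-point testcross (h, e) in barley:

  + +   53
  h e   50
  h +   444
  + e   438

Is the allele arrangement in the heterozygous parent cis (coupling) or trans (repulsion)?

The two most frequent classes are + e (438) and h + (444); these are the parental (non-recombinant) types.
So the F1 carried + e on one chromosome and h + on the other — the recessive alleles are on opposite chromosomes (trans / repulsion).

trans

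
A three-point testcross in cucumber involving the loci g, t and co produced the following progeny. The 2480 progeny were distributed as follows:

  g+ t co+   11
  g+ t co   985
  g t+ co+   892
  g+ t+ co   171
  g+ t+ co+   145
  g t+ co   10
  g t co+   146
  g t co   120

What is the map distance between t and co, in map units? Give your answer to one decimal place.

13.6 map units

The two most frequent reciprocal classes, g+ t co and g t+ co+, are the parental types, so the F1 was g+ t co / g t+ co+.
The two rarest classes, g+ t co+ and g t+ co, are the double crossovers. Comparing them with the parentals, only the co allele has switched, so co is the middle locus and the order is t – co – g.
Crossovers in the t–co interval produce the single-crossover classes g+ t+ co and g t co+ (171 + 146 = 317) plus the double crossovers (21).
RF(t–co) = (317 + 21) / 2480 = 338/2480 = 0.1363 → 13.6 map units.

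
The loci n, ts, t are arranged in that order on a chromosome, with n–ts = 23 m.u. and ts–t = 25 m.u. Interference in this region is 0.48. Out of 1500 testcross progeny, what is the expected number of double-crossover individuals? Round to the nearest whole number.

45

Map distances give recombination frequencies of 0.230 and 0.250 for the two intervals.
With interference 0.48 (so coincidence = 0.52), expected double-crossover frequency = 0.230 × 0.250 × 0.52 = 0.02990.
Expected number = 0.02990 × 1500 = 44.85 ≈ 45.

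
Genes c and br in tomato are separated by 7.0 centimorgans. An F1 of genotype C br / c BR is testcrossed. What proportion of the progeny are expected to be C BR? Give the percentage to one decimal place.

A map distance of 7.0 centimorgans corresponds to a recombination frequency of 0.070.
The F1 is C br / c BR, so C BR is a recombinant gamete class with expected frequency r/2 = 0.070/2 = 0.0350.
That is 0.0350 = 3.5% of the progeny.

3.5%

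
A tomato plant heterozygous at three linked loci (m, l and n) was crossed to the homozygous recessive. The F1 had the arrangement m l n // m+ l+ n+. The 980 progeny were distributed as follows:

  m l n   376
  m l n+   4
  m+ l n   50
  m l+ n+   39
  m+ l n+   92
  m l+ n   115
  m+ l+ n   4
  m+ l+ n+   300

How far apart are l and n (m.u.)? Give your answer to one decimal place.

The two rarest classes, m l n+ and m+ l+ n, are the double crossovers. Comparing them with the parentals, only the n allele has switched, so n is the middle locus and the order is m – n – l.
Crossovers in the n–l interval produce the single-crossover classes m l+ n and m+ l n+ (115 + 92 = 207) plus the double crossovers (8).
RF(n–l) = (207 + 8) / 980 = 215/980 = 0.2194 → 21.9 m.u.

21.9 m.u.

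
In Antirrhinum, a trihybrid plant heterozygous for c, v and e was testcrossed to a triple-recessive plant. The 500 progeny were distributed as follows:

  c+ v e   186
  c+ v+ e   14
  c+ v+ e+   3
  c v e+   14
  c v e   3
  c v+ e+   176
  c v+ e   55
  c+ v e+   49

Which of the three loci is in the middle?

The two most frequent reciprocal classes, c+ v e and c v+ e+, are the parental types, so the F1 was c+ v e / c v+ e+.
The two rarest classes, c v e and c+ v+ e+, are the double crossovers. Comparing them with the parentals, only the c allele has switched, so c is the middle locus and the order is v – c – e.

c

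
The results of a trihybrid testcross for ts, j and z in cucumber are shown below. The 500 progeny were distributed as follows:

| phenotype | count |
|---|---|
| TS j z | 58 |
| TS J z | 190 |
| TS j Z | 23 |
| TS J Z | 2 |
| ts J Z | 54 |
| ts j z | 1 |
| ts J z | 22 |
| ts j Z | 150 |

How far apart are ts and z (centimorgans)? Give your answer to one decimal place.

The two most frequent reciprocal classes, TS J z and ts j Z, are the parental types, so the F1 was TS J z / ts j Z.
The two rarest classes, TS J Z and ts j z, are the double crossovers. Comparing them with the parentals, only the z allele has switched, so z is the middle locus and the order is ts – z – j.
Crossovers in the ts–z interval produce the single-crossover classes ts J z and TS j Z (22 + 23 = 45) plus the double crossovers (3).
RF(ts–z) = (45 + 3) / 500 = 48/500 = 0.0960 → 9.6 centimorgans.

9.6 centimorgans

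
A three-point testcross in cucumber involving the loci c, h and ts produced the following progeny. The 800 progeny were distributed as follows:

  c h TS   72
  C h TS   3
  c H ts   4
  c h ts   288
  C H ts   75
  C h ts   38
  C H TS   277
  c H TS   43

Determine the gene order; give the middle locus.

h

The two most frequent reciprocal classes, C H TS and c h ts, are the parental types, so the F1 was C H TS / c h ts.
The two rarest classes, C h TS and c H ts, are the double crossovers. Comparing them with the parentals, only the h allele has switched, so h is the middle locus and the order is c – h – ts.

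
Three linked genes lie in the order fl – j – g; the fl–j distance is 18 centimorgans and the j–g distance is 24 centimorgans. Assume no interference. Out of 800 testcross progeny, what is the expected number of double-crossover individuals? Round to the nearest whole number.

35

Map distances give recombination frequencies of 0.180 and 0.240 for the two intervals.
With no interference, expected double-crossover frequency = 0.180 × 0.240 = 0.04320.
Expected number = 0.04320 × 800 = 34.56 ≈ 35.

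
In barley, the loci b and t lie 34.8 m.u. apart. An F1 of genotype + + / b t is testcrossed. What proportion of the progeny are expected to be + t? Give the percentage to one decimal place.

A map distance of 34.8 m.u. corresponds to a recombination frequency of 0.348.
The F1 is + + / b t, so + t is a recombinant gamete class with expected frequency r/2 = 0.348/2 = 0.1740.
That is 0.1740 = 17.4% of the progeny.

17.4%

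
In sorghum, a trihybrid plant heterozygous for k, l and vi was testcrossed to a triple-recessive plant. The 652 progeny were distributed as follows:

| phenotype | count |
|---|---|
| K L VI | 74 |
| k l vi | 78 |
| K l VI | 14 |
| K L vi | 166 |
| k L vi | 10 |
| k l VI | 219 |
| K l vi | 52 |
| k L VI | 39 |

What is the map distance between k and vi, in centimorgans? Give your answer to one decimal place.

The two most frequent reciprocal classes, K L vi and k l VI, are the parental types, so the F1 was K L vi / k l VI.
The two rarest classes, k L vi and K l VI, are the double crossovers. Comparing them with the parentals, only the k allele has switched, so k is the middle locus and the order is vi – k – l.
Crossovers in the vi–k interval produce the single-crossover classes K L VI and k l vi (74 + 78 = 152) plus the double crossovers (24).
RF(vi–k) = (152 + 24) / 652 = 176/652 = 0.2699 → 27.0 centimorgans.

27.0 centimorgans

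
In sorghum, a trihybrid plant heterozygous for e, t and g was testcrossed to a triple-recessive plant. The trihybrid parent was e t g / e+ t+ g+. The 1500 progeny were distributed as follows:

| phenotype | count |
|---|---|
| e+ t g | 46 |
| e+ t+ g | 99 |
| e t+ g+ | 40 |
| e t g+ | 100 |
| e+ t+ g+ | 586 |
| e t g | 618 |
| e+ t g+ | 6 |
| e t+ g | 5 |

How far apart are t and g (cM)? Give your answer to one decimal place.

14.0 cM

The two rarest classes, e t+ g and e+ t g+, are the double crossovers. Comparing them with the parentals, only the t allele has switched, so t is the middle locus and the order is g – t – e.
Crossovers in the g–t interval produce the single-crossover classes e t g+ and e+ t+ g (100 + 99 = 199) plus the double crossovers (11).
RF(g–t) = (199 + 11) / 1500 = 210/1500 = 0.1400 → 14.0 cM.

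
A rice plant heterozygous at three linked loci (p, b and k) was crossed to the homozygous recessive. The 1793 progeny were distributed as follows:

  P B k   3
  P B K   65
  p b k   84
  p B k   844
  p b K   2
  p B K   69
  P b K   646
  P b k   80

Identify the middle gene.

p

The two most frequent reciprocal classes, P b K and p B k, are the parental types, so the F1 was P b K / p B k.
The two rarest classes, p b K and P B k, are the double crossovers. Comparing them with the parentals, only the p allele has switched, so p is the middle locus and the order is k – p – b.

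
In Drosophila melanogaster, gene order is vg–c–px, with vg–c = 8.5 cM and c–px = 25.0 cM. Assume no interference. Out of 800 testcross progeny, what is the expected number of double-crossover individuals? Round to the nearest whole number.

17

Map distances give recombination frequencies of 0.085 and 0.250 for the two intervals.
With no interference, expected double-crossover frequency = 0.085 × 0.250 = 0.02125.
Expected number = 0.02125 × 800 = 17.00 ≈ 17.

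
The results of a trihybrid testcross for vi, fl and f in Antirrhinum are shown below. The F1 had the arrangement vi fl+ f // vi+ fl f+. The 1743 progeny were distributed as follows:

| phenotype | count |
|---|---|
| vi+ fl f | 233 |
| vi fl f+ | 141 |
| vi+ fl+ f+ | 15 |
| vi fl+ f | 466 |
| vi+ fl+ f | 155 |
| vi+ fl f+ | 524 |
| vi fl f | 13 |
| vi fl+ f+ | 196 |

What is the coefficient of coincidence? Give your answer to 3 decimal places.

The two rarest classes, vi fl f and vi+ fl+ f+, are the double crossovers. Comparing them with the parentals, only the fl allele has switched, so fl is the middle locus and the order is f – fl – vi.
f–fl: (429 + 28)/1743 = 0.2622; fl–vi: (296 + 28)/1743 = 0.1859.
Expected DCO frequency = 0.2622 × 0.1859 ≈ 0.04874; observed = 28/1743 ≈ 0.01606.
Coefficient of coincidence = 0.01606/0.04874 ≈ 0.330.

0.330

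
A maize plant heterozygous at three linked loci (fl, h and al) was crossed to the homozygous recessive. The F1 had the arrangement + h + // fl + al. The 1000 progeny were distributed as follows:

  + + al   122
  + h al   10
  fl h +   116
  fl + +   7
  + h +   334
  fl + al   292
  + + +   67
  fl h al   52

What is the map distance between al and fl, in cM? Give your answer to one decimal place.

The two rarest classes, + h al and fl + +, are the double crossovers. Comparing them with the parentals, only the al allele has switched, so al is the middle locus and the order is h – al – fl.
Crossovers in the al–fl interval produce the single-crossover classes fl h + and + + al (116 + 122 = 238) plus the double crossovers (17).
RF(al–fl) = (238 + 17) / 1000 = 255/1000 = 0.2550 → 25.5 cM.

25.5 cM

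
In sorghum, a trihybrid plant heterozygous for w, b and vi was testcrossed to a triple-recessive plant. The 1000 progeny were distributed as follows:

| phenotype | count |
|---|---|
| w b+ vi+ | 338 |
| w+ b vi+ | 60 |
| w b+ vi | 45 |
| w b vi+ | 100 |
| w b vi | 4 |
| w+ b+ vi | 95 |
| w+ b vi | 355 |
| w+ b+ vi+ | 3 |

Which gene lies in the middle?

w

The two most frequent reciprocal classes, w b+ vi+ and w+ b vi, are the parental types, so the F1 was w b+ vi+ / w+ b vi.
The two rarest classes, w+ b+ vi+ and w b vi, are the double crossovers. Comparing them with the parentals, only the w allele has switched, so w is the middle locus and the order is vi – w – b.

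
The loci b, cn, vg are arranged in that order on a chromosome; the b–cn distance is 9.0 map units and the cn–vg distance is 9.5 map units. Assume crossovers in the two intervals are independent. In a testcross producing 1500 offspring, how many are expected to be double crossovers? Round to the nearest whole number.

13

Map distances give recombination frequencies of 0.090 and 0.095 for the two intervals.
With no interference, expected double-crossover frequency = 0.090 × 0.095 = 0.00855.
Expected number = 0.00855 × 1500 = 12.83 ≈ 13.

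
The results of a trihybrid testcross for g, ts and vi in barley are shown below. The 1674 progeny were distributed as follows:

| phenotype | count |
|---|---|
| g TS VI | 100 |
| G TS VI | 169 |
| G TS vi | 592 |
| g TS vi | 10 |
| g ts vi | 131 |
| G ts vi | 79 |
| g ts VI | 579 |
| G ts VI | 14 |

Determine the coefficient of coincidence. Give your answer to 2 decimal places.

The two most frequent reciprocal classes, G TS vi and g ts VI, are the parental types, so the F1 was G TS vi / g ts VI.
The two rarest classes, g TS vi and G ts VI, are the double crossovers. Comparing them with the parentals, only the g allele has switched, so g is the middle locus and the order is ts – g – vi.
ts–g: (179 + 24)/1674 = 0.1213; g–vi: (300 + 24)/1674 = 0.1935.
Expected DCO frequency = 0.1213 × 0.1935 ≈ 0.02347; observed = 24/1674 ≈ 0.01434.
Coefficient of coincidence = 0.01434/0.02347 ≈ 0.61.

0.61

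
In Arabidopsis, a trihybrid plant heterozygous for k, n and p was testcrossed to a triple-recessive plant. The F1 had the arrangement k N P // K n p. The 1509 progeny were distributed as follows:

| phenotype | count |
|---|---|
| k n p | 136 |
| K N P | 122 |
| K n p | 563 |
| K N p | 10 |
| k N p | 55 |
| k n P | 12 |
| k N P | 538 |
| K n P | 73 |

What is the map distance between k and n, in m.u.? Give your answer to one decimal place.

18.6 m.u.

The two rarest classes, k n P and K N p, are the double crossovers. Comparing them with the parentals, only the n allele has switched, so n is the middle locus and the order is k – n – p.
Crossovers in the k–n interval produce the single-crossover classes K N P and k n p (122 + 136 = 258) plus the double crossovers (22).
RF(k–n) = (258 + 22) / 1509 = 280/1509 = 0.1856 → 18.6 m.u.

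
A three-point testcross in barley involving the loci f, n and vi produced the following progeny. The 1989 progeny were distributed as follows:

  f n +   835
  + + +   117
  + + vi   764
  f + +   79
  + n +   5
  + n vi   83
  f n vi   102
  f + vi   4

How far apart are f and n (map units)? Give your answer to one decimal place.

The two most frequent reciprocal classes, f n + and + + vi, are the parental types, so the F1 was f n + / + + vi.
The two rarest classes, + n + and f + vi, are the double crossovers. Comparing them with the parentals, only the f allele has switched, so f is the middle locus and the order is n – f – vi.
Crossovers in the n–f interval produce the single-crossover classes f + + and + n vi (79 + 83 = 162) plus the double crossovers (9).
RF(n–f) = (162 + 9) / 1989 = 171/1989 = 0.0860 → 8.6 map units.

8.6 map units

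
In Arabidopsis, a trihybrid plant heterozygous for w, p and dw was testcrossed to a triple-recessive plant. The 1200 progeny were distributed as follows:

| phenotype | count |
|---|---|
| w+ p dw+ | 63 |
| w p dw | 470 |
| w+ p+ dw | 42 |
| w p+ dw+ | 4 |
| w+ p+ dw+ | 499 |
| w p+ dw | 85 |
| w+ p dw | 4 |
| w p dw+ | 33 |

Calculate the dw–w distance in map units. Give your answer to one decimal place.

The two most frequent reciprocal classes, w p dw and w+ p+ dw+, are the parental types, so the F1 was w p dw / w+ p+ dw+.
The two rarest classes, w+ p dw and w p+ dw+, are the double crossovers. Comparing them with the parentals, only the w allele has switched, so w is the middle locus and the order is dw – w – p.
Crossovers in the dw–w interval produce the single-crossover classes w p dw+ and w+ p+ dw (33 + 42 = 75) plus the double crossovers (8).
RF(dw–w) = (75 + 8) / 1200 = 83/1200 = 0.0692 → 6.9 map units.

6.9 map units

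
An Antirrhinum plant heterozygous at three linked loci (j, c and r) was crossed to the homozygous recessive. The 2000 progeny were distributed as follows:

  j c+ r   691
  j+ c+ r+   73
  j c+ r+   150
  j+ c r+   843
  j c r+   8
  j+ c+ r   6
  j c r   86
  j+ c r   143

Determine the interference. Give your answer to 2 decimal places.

The two most frequent reciprocal classes, j+ c r+ and j c+ r, are the parental types, so the F1 was j+ c r+ / j c+ r.
The two rarest classes, j c r+ and j+ c+ r, are the double crossovers. Comparing them with the parentals, only the j allele has switched, so j is the middle locus and the order is c – j – r.
c–j: (159 + 14)/2000 = 0.0865; j–r: (293 + 14)/2000 = 0.1535.
Expected DCO frequency = 0.0865 × 0.1535 ≈ 0.01328; observed = 14/2000 ≈ 0.00700.
Coefficient of coincidence = 0.00700/0.01328 ≈ 0.53; interference = 1 − 0.53 = 0.47.

0.47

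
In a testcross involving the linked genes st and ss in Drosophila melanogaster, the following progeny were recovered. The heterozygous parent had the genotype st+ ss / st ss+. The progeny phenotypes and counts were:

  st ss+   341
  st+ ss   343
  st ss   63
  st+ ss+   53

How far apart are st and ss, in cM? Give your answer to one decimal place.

The recombinant classes are st+ ss+ and st ss: 53 + 63 = 116.
Recombination frequency = 116/800 = 0.1450 ≈ 14.5%, i.e. 14.5 cM.

14.5 cM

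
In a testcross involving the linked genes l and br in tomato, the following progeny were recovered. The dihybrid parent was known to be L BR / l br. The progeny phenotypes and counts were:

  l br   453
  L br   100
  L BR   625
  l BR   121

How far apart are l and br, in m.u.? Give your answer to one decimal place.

17.0 m.u.

The recombinant classes are L br and l BR: 100 + 121 = 221.
Recombination frequency = 221/1299 = 0.1701 ≈ 17.0%, i.e. 17.0 m.u.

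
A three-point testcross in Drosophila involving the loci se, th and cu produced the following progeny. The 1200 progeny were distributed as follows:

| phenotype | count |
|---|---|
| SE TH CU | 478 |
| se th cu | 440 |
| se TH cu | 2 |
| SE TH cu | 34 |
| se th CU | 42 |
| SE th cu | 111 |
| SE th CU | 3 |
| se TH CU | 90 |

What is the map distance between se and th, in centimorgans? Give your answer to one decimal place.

The two most frequent reciprocal classes, se th cu and SE TH CU, are the parental types, so the F1 was se th cu / SE TH CU.
The two rarest classes, se TH cu and SE th CU, are the double crossovers. Comparing them with the parentals, only the th allele has switched, so th is the middle locus and the order is se – th – cu.
Crossovers in the se–th interval produce the single-crossover classes SE th cu and se TH CU (111 + 90 = 201) plus the double crossovers (5).
RF(se–th) = (201 + 5) / 1200 = 206/1200 = 0.1717 → 17.2 centimorgans.

17.2 centimorgans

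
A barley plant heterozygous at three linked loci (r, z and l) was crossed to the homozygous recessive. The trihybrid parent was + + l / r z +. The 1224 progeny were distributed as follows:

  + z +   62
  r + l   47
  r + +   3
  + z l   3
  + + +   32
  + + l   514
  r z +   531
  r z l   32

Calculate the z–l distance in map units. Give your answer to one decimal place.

The two rarest classes, + z l and r + +, are the double crossovers. Comparing them with the parentals, only the z allele has switched, so z is the middle locus and the order is r – z – l.
Crossovers in the z–l interval produce the single-crossover classes + + + and r z l (32 + 32 = 64) plus the double crossovers (6).
RF(z–l) = (64 + 6) / 1224 = 70/1224 = 0.0572 → 5.7 map units.

5.7 map units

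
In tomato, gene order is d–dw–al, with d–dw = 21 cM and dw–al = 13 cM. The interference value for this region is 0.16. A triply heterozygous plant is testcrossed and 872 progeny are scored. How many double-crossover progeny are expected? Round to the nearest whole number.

20

Map distances give recombination frequencies of 0.210 and 0.130 for the two intervals.
With interference 0.16 (so coincidence = 0.84), expected double-crossover frequency = 0.210 × 0.130 × 0.84 = 0.02293.
Expected number = 0.02293 × 872 = 20.00 ≈ 20.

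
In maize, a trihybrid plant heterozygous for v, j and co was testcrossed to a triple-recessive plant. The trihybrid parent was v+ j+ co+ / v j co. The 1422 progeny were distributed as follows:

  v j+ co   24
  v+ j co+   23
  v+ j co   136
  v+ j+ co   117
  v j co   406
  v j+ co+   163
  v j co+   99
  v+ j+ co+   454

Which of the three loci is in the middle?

The two rarest classes, v+ j co+ and v j+ co, are the double crossovers. Comparing them with the parentals, only the j allele has switched, so j is the middle locus and the order is v – j – co.

j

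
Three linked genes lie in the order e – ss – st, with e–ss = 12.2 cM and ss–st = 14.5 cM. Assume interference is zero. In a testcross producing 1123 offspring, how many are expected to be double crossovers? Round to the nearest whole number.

20

Map distances give recombination frequencies of 0.122 and 0.145 for the two intervals.
With no interference, expected double-crossover frequency = 0.122 × 0.145 = 0.01769.
Expected number = 0.01769 × 1123 = 19.87 ≈ 20.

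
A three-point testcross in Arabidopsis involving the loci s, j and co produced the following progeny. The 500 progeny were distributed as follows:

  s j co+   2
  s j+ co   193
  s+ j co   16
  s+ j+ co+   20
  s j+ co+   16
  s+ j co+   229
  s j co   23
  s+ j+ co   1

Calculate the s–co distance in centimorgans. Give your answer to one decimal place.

The two most frequent reciprocal classes, s+ j co+ and s j+ co, are the parental types, so the F1 was s+ j co+ / s j+ co.
The two rarest classes, s j co+ and s+ j+ co, are the double crossovers. Comparing them with the parentals, only the s allele has switched, so s is the middle locus and the order is j – s – co.
Crossovers in the s–co interval produce the single-crossover classes s+ j co and s j+ co+ (16 + 16 = 32) plus the double crossovers (3).
RF(s–co) = (32 + 3) / 500 = 35/500 = 0.0700 → 7.0 centimorgans.

7.0 centimorgans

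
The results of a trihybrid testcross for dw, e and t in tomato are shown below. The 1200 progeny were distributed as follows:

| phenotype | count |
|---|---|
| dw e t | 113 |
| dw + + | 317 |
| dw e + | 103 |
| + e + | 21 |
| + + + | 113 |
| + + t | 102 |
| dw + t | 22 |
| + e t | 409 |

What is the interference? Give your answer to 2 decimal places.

The two most frequent reciprocal classes, + e t and dw + +, are the parental types, so the F1 was + e t / dw + +.
The two rarest classes, + e + and dw + t, are the double crossovers. Comparing them with the parentals, only the t allele has switched, so t is the middle locus and the order is dw – t – e.
dw–t: (226 + 43)/1200 = 0.2242; t–e: (205 + 43)/1200 = 0.2067.
Expected DCO frequency = 0.2242 × 0.2067 ≈ 0.04634; observed = 43/1200 ≈ 0.03583.
Coefficient of coincidence = 0.03583/0.04634 ≈ 0.77; interference = 1 − 0.77 = 0.23.

0.23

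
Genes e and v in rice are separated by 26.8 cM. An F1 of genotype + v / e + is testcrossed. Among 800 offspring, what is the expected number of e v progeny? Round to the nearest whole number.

A map distance of 26.8 cM corresponds to a recombination frequency of 0.268.
The F1 is + v / e +, so e v is a recombinant gamete class with expected frequency r/2 = 0.268/2 = 0.1340.
Expected number = 0.1340 × 800 = 107.20 ≈ 107.

107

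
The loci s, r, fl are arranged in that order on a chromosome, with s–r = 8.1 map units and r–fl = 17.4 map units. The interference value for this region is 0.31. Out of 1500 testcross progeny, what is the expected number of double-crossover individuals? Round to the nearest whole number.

15

Map distances give recombination frequencies of 0.081 and 0.174 for the two intervals.
With interference 0.31 (so coincidence = 0.69), expected double-crossover frequency = 0.081 × 0.174 × 0.69 = 0.00972.
Expected number = 0.00972 × 1500 = 14.59 ≈ 15.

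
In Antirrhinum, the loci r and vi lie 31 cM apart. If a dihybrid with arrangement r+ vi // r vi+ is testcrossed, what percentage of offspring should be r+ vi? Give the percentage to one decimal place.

34.5%

A map distance of 31 cM corresponds to a recombination frequency of 0.310.
The F1 is r+ vi / r vi+, so r+ vi is a parental gamete class with expected frequency (1 − r)/2 = 0.690/2 = 0.3450.
That is 0.3450 = 34.5% of the progeny.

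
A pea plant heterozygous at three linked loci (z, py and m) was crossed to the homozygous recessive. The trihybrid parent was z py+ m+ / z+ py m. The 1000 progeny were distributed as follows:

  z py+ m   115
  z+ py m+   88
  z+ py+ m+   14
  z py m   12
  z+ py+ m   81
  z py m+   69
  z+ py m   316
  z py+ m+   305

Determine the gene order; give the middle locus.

z

The two rarest classes, z+ py+ m+ and z py m, are the double crossovers. Comparing them with the parentals, only the z allele has switched, so z is the middle locus and the order is py – z – m.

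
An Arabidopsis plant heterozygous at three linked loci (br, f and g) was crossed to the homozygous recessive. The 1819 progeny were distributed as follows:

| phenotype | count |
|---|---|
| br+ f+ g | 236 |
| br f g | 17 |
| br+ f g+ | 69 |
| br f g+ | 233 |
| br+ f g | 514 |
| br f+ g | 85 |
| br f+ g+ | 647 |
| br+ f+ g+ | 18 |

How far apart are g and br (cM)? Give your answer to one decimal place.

10.4 cM

The two most frequent reciprocal classes, br+ f g and br f+ g+, are the parental types, so the F1 was br+ f g / br f+ g+.
The two rarest classes, br f g and br+ f+ g+, are the double crossovers. Comparing them with the parentals, only the br allele has switched, so br is the middle locus and the order is g – br – f.
Crossovers in the g–br interval produce the single-crossover classes br+ f g+ and br f+ g (69 + 85 = 154) plus the double crossovers (35).
RF(g–br) = (154 + 35) / 1819 = 189/1819 = 0.1039 → 10.4 cM.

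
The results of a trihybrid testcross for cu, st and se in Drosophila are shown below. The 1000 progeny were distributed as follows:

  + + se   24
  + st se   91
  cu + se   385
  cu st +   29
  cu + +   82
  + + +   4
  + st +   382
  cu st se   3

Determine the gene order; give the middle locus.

The two most frequent reciprocal classes, cu + se and + st +, are the parental types, so the F1 was cu + se / + st +.
The two rarest classes, cu st se and + + +, are the double crossovers. Comparing them with the parentals, only the st allele has switched, so st is the middle locus and the order is se – st – cu.

st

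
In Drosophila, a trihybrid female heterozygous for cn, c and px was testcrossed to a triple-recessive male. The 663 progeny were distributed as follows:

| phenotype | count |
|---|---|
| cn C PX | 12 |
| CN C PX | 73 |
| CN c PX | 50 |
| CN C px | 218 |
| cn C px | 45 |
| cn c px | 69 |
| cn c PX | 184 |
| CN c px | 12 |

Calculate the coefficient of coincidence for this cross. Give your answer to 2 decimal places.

0.81

The two most frequent reciprocal classes, cn c PX and CN C px, are the parental types, so the F1 was cn c PX / CN C px.
The two rarest classes, cn C PX and CN c px, are the double crossovers. Comparing them with the parentals, only the c allele has switched, so c is the middle locus and the order is cn – c – px.
cn–c: (95 + 24)/663 = 0.1795; c–px: (142 + 24)/663 = 0.2504.
Expected DCO frequency = 0.1795 × 0.2504 ≈ 0.04495; observed = 24/663 ≈ 0.03620.
Coefficient of coincidence = 0.03620/0.04495 ≈ 0.81.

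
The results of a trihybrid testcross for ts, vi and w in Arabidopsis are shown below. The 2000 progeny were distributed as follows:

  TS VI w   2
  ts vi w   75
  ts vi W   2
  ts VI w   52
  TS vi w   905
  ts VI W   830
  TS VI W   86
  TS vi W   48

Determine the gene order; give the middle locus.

vi

The two most frequent reciprocal classes, TS vi w and ts VI W, are the parental types, so the F1 was TS vi w / ts VI W.
The two rarest classes, TS VI w and ts vi W, are the double crossovers. Comparing them with the parentals, only the vi allele has switched, so vi is the middle locus and the order is w – vi – ts.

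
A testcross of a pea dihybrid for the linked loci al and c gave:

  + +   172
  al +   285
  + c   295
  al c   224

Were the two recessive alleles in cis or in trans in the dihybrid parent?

trans

The two most frequent classes are + c (295) and al + (285); these are the parental (non-recombinant) types.
So the F1 carried + c on one chromosome and al + on the other — the recessive alleles are on opposite chromosomes (trans / repulsion).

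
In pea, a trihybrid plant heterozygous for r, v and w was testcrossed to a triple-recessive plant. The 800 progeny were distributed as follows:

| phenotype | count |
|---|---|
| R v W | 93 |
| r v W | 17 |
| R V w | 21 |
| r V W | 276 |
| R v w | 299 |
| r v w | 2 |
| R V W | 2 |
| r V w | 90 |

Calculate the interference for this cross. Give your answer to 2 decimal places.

The two most frequent reciprocal classes, r V W and R v w, are the parental types, so the F1 was r V W / R v w.
The two rarest classes, R V W and r v w, are the double crossovers. Comparing them with the parentals, only the r allele has switched, so r is the middle locus and the order is w – r – v.
w–r: (183 + 4)/800 = 0.2338; r–v: (38 + 4)/800 = 0.0525.
Expected DCO frequency = 0.2338 × 0.0525 ≈ 0.01227; observed = 4/800 ≈ 0.00500.
Coefficient of coincidence = 0.00500/0.01227 ≈ 0.41; interference = 1 − 0.41 = 0.59.

0.59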